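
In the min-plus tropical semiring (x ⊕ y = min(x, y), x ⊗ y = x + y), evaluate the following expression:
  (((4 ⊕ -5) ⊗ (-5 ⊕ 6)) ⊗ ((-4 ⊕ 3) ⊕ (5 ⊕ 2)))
(((4 ⊕ -5) ⊗ (-5 ⊕ 6)) ⊗ ((-4 ⊕ 3) ⊕ (5 ⊕ 2))) = -14

Expand innermost to outermost. Recall ⊕ takes the minimum of its arguments and ⊗ takes their sum. Working out the expression (((4 ⊕ -5) ⊗ (-5 ⊕ 6)) ⊗ ((-4 ⊕ 3) ⊕ (5 ⊕ 2))) gives -14.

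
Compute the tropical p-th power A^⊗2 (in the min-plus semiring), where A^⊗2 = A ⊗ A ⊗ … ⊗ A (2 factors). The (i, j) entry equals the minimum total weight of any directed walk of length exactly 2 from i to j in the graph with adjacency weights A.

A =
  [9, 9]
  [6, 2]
A^⊗2 =
  [15, 11]
  [8, 4]

Each entry (A^⊗2)_ij equals the minimum over all length-2 walks i = v_0 → v_1 → … → v_2 = j of Σ_t A[v_t][v_{t+1}]. For example, for (i, j) = (0, 1) we minimise over 2 possible intermediate vertex sequences; the minimum is 11, attained along the walk 0 → 1 → 1.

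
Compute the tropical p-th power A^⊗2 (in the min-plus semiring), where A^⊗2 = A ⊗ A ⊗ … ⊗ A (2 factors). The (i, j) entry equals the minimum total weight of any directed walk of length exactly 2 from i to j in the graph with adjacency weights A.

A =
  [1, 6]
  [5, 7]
A^⊗2 =
  [2, 7]
  [6, 11]

Each entry (A^⊗2)_ij equals the minimum over all length-2 walks i = v_0 → v_1 → … → v_2 = j of Σ_t A[v_t][v_{t+1}]. For example, for (i, j) = (0, 1) we minimise over 2 possible intermediate vertex sequences; the minimum is 7, attained along the walk 0 → 0 → 1.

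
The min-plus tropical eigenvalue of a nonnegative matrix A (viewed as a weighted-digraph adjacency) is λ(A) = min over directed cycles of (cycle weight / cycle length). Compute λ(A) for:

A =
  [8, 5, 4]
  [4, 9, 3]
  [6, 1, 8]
λ(A) = 2

Enumerate directed cycles and compute their means (weight / length). Sample:
  cycle 0 → 0: weight = 8, length = 1, mean = 8/1 ≈ 8.000
  cycle 1 → 1: weight = 9, length = 1, mean = 9/1 ≈ 9.000
  cycle 2 → 2: weight = 8, length = 1, mean = 8/1 ≈ 8.000
  cycle 0 → 1 → 0: weight = 9, length = 2, mean = 9/2 ≈ 4.500
  cycle 0 → 2 → 0: weight = 10, length = 2, mean = 10/2 ≈ 5.000
  cycle 1 → 0 → 1: weight = 9, length = 2, mean = 9/2 ≈ 4.500
Minimum mean = 2.000, attained e.g. along the cycle 1 → 2 → 1 with weight 4 and length 2. So λ(A) = 4/2 = 2.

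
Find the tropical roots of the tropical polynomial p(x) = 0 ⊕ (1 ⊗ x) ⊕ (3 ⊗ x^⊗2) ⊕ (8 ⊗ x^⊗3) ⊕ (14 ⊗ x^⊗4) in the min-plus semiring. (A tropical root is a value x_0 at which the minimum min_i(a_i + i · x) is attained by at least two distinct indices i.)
Roots: {-6, -5, -2, -1}

Each tropical root is a break point of the lower envelope of the lines y = a_i + i · x (there are 5 lines, with slopes 0, 1, ..., 4). Only the lines that attain the minimum somewhere contribute to roots; other lines are dominated. Here the surviving (envelope) indices are i = 4, i = 3, i = 2, i = 1, i = 0.
Intersections between consecutive envelope lines give the roots: for adjacent envelope indices i < j the intersection is x = (a_i − a_j) / (j − i). Reading off the sorted break points: {-6, -5, -2, -1}.
Verification: at each break x_0, at least two indices attain the minimum of min_i(a_i + i · x_0).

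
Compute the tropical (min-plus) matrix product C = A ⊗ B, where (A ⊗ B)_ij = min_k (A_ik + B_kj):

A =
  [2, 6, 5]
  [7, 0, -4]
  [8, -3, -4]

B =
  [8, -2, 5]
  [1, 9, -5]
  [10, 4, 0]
A ⊗ B =
  [7, 0, 1]
  [1, 0, -5]
  [-2, 0, -8]

Apply the min-plus product entry-by-entry:
  C[0][0] = min over k of (A[0][0] + B[0][0] = 2 + 8 = 10, A[0][1] + B[1][0] = 6 + 1 = 7, A[0][2] + B[2][0] = 5 + 10 = 15) = 7 (attained at k = 1)
  C[0][1] = min over k of (A[0][0] + B[0][1] = 2 + -2 = 0, A[0][1] + B[1][1] = 6 + 9 = 15, A[0][2] + B[2][1] = 5 + 4 = 9) = 0 (attained at k = 0)
  C[0][2] = min over k of (A[0][0] + B[0][2] = 2 + 5 = 7, A[0][1] + B[1][2] = 6 + -5 = 1, A[0][2] + B[2][2] = 5 + 0 = 5) = 1 (attained at k = 1)
  C[1][0] = min over k of (A[1][0] + B[0][0] = 7 + 8 = 15, A[1][1] + B[1][0] = 0 + 1 = 1, A[1][2] + B[2][0] = -4 + 10 = 6) = 1 (attained at k = 1)
  C[1][1] = min over k of (A[1][0] + B[0][1] = 7 + -2 = 5, A[1][1] + B[1][1] = 0 + 9 = 9, A[1][2] + B[2][1] = -4 + 4 = 0) = 0 (attained at k = 2)
  C[1][2] = min over k of (A[1][0] + B[0][2] = 7 + 5 = 12, A[1][1] + B[1][2] = 0 + -5 = -5, A[1][2] + B[2][2] = -4 + 0 = -4) = -5 (attained at k = 1)
  C[2][0] = min over k of (A[2][0] + B[0][0] = 8 + 8 = 16, A[2][1] + B[1][0] = -3 + 1 = -2, A[2][2] + B[2][0] = -4 + 10 = 6) = -2 (attained at k = 1)
  C[2][1] = min over k of (A[2][0] + B[0][1] = 8 + -2 = 6, A[2][1] + B[1][1] = -3 + 9 = 6, A[2][2] + B[2][1] = -4 + 4 = 0) = 0 (attained at k = 2)
  C[2][2] = min over k of (A[2][0] + B[0][2] = 8 + 5 = 13, A[2][1] + B[1][2] = -3 + -5 = -8, A[2][2] + B[2][2] = -4 + 0 = -4) = -8 (attained at k = 1)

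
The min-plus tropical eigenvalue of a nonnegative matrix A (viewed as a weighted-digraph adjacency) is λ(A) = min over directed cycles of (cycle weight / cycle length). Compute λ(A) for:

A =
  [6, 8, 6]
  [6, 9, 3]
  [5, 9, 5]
λ(A) = 5

Enumerate directed cycles and compute their means (weight / length). Sample:
  cycle 0 → 0: weight = 6, length = 1, mean = 6/1 ≈ 6.000
  cycle 1 → 1: weight = 9, length = 1, mean = 9/1 ≈ 9.000
  cycle 2 → 2: weight = 5, length = 1, mean = 5/1 ≈ 5.000
  cycle 0 → 1 → 0: weight = 14, length = 2, mean = 14/2 ≈ 7.000
  cycle 0 → 2 → 0: weight = 11, length = 2, mean = 11/2 ≈ 5.500
  cycle 1 → 0 → 1: weight = 14, length = 2, mean = 14/2 ≈ 7.000
Minimum mean = 5.000, attained e.g. along the cycle 2 → 2 with weight 5 and length 1. So λ(A) = 5/1 = 5.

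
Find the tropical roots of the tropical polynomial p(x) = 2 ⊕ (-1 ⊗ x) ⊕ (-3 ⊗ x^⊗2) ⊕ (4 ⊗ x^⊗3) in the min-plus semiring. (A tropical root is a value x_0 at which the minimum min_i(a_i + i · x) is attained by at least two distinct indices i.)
Roots: {-7, 2, 3}

Each tropical root is a break point of the lower envelope of the lines y = a_i + i · x (there are 4 lines, with slopes 0, 1, ..., 3). Only the lines that attain the minimum somewhere contribute to roots; other lines are dominated. Here the surviving (envelope) indices are i = 3, i = 2, i = 1, i = 0.
Intersections between consecutive envelope lines give the roots: for adjacent envelope indices i < j the intersection is x = (a_i − a_j) / (j − i). Reading off the sorted break points: {-7, 2, 3}.
Verification: at each break x_0, at least two indices attain the minimum of min_i(a_i + i · x_0).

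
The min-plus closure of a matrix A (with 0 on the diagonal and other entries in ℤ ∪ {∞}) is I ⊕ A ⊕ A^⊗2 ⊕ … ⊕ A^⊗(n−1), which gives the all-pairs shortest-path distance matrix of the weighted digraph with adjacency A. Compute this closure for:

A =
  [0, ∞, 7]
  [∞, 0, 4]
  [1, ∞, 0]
Closure =
  [0, ∞, 7]
  [5, 0, 4]
  [1, ∞, 0]

This is the Floyd-Warshall all-pairs shortest-path computation. For each intermediate vertex k = 0, 1, …, 2, update dist[i][j] ← min(dist[i][j], dist[i][k] + dist[k][j]). The final matrix gives, for each (i, j), the minimum total weight of any directed path from i to j (possibly empty when i = j).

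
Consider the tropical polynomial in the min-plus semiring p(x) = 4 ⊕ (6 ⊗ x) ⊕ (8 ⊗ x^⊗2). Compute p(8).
p(8) = 4

A tropical monomial a ⊗ x^⊗i evaluates to a + i · x. Evaluating each term at x = 8:
  Term 0 contributes 4 + 0 · 8 = 4
  Term 1 contributes 6 + 1 · 8 = 14
  Term 2 contributes 8 + 2 · 8 = 24
p(8) = ⊕ of these = min[4, 14, 24] = 4.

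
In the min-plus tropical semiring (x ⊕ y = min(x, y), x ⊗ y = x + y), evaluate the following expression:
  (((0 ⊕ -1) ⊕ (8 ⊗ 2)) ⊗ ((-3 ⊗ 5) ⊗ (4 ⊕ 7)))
(((0 ⊕ -1) ⊕ (8 ⊗ 2)) ⊗ ((-3 ⊗ 5) ⊗ (4 ⊕ 7))) = 5

Expand innermost to outermost. Recall ⊕ takes the minimum of its arguments and ⊗ takes their sum. Working out the expression (((0 ⊕ -1) ⊕ (8 ⊗ 2)) ⊗ ((-3 ⊗ 5) ⊗ (4 ⊕ 7))) gives 5.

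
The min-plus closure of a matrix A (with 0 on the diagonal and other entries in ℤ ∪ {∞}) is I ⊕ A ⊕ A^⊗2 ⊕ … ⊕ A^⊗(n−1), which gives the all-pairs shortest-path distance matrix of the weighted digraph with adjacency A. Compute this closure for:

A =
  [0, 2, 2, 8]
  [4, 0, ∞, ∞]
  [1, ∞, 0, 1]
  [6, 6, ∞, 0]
Closure =
  [0, 2, 2, 3]
  [4, 0, 6, 7]
  [1, 3, 0, 1]
  [6, 6, 8, 0]

This is the Floyd-Warshall all-pairs shortest-path computation. For each intermediate vertex k = 0, 1, …, 3, update dist[i][j] ← min(dist[i][j], dist[i][k] + dist[k][j]). The final matrix gives, for each (i, j), the minimum total weight of any directed path from i to j (possibly empty when i = j).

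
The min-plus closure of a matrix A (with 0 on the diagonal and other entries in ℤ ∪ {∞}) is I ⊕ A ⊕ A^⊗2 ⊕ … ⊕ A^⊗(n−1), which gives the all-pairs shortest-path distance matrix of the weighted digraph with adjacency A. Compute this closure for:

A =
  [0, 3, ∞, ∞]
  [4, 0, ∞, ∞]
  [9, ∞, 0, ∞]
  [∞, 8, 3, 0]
Closure =
  [0, 3, ∞, ∞]
  [4, 0, ∞, ∞]
  [9, 12, 0, ∞]
  [12, 8, 3, 0]

This is the Floyd-Warshall all-pairs shortest-path computation. For each intermediate vertex k = 0, 1, …, 3, update dist[i][j] ← min(dist[i][j], dist[i][k] + dist[k][j]). The final matrix gives, for each (i, j), the minimum total weight of any directed path from i to j (possibly empty when i = j).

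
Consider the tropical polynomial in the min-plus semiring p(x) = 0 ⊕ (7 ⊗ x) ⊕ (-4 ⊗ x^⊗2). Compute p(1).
p(1) = -2

A tropical monomial a ⊗ x^⊗i evaluates to a + i · x. Evaluating each term at x = 1:
  Term 0 contributes 0 + 0 · 1 = 0
  Term 1 contributes 7 + 1 · 1 = 8
  Term 2 contributes -4 + 2 · 1 = -2
p(1) = ⊕ of these = min[0, 8, -2] = -2.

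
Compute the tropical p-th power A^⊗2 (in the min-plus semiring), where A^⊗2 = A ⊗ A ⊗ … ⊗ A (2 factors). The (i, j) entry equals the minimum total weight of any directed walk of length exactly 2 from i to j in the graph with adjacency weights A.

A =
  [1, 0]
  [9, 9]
A^⊗2 =
  [2, 1]
  [10, 9]

Each entry (A^⊗2)_ij equals the minimum over all length-2 walks i = v_0 → v_1 → … → v_2 = j of Σ_t A[v_t][v_{t+1}]. For example, for (i, j) = (0, 1) we minimise over 2 possible intermediate vertex sequences; the minimum is 1, attained along the walk 0 → 0 → 1.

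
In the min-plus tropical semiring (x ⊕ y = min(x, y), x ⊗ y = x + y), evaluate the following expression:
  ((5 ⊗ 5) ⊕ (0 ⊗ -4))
((5 ⊗ 5) ⊕ (0 ⊗ -4)) = -4

Expand innermost to outermost. Recall ⊕ takes the minimum of its arguments and ⊗ takes their sum. Working out the expression ((5 ⊗ 5) ⊕ (0 ⊗ -4)) gives -4.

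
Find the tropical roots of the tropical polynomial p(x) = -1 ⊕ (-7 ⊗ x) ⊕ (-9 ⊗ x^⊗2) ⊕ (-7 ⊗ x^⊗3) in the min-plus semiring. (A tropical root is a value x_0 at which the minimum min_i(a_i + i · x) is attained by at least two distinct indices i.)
Roots: {-2, 2, 6}

Each tropical root is a break point of the lower envelope of the lines y = a_i + i · x (there are 4 lines, with slopes 0, 1, ..., 3). Only the lines that attain the minimum somewhere contribute to roots; other lines are dominated. Here the surviving (envelope) indices are i = 3, i = 2, i = 1, i = 0.
Intersections between consecutive envelope lines give the roots: for adjacent envelope indices i < j the intersection is x = (a_i − a_j) / (j − i). Reading off the sorted break points: {-2, 2, 6}.
Verification: at each break x_0, at least two indices attain the minimum of min_i(a_i + i · x_0).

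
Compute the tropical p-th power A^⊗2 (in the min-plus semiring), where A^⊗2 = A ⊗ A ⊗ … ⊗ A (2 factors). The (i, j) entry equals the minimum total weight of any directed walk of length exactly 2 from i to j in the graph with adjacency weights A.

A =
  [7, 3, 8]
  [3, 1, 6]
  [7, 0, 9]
A^⊗2 =
  [6, 4, 9]
  [4, 2, 7]
  [3, 1, 6]

Each entry (A^⊗2)_ij equals the minimum over all length-2 walks i = v_0 → v_1 → … → v_2 = j of Σ_t A[v_t][v_{t+1}]. For example, for (i, j) = (0, 2) we minimise over 3 possible intermediate vertex sequences; the minimum is 9, attained along the walk 0 → 1 → 2.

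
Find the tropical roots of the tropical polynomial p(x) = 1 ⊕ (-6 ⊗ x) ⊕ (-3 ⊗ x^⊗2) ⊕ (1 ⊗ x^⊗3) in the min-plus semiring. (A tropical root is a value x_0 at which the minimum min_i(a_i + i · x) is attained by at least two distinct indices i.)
Roots: {-4, -3, 7}

Each tropical root is a break point of the lower envelope of the lines y = a_i + i · x (there are 4 lines, with slopes 0, 1, ..., 3). Only the lines that attain the minimum somewhere contribute to roots; other lines are dominated. Here the surviving (envelope) indices are i = 3, i = 2, i = 1, i = 0.
Intersections between consecutive envelope lines give the roots: for adjacent envelope indices i < j the intersection is x = (a_i − a_j) / (j − i). Reading off the sorted break points: {-4, -3, 7}.
Verification: at each break x_0, at least two indices attain the minimum of min_i(a_i + i · x_0).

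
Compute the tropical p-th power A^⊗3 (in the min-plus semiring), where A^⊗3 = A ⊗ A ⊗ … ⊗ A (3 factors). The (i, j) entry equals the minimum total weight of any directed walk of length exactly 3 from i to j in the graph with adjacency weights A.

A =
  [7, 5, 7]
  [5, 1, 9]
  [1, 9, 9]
A^⊗3 =
  [11, 7, 15]
  [7, 3, 11]
  [9, 7, 15]

Each entry (A^⊗3)_ij equals the minimum over all length-3 walks i = v_0 → v_1 → … → v_3 = j of Σ_t A[v_t][v_{t+1}]. For example, for (i, j) = (0, 2) we minimise over 9 possible intermediate vertex sequences; the minimum is 15, attained along the walk 0 → 1 → 1 → 2.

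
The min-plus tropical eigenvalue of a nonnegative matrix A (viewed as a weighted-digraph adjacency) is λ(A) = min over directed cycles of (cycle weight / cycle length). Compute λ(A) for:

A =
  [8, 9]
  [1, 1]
λ(A) = 1

Enumerate directed cycles and compute their means (weight / length). Sample:
  cycle 0 → 0: weight = 8, length = 1, mean = 8/1 ≈ 8.000
  cycle 1 → 1: weight = 1, length = 1, mean = 1/1 ≈ 1.000
  cycle 0 → 1 → 0: weight = 10, length = 2, mean = 10/2 ≈ 5.000
  cycle 1 → 0 → 1: weight = 10, length = 2, mean = 10/2 ≈ 5.000
Minimum mean = 1.000, attained e.g. along the cycle 1 → 1 with weight 1 and length 1. So λ(A) = 1/1 = 1.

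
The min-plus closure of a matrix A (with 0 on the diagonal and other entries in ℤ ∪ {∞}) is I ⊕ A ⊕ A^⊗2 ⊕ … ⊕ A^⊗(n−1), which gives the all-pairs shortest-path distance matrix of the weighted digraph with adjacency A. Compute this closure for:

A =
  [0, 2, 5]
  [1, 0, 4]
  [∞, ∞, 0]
Closure =
  [0, 2, 5]
  [1, 0, 4]
  [∞, ∞, 0]

This is the Floyd-Warshall all-pairs shortest-path computation. For each intermediate vertex k = 0, 1, …, 2, update dist[i][j] ← min(dist[i][j], dist[i][k] + dist[k][j]). The final matrix gives, for each (i, j), the minimum total weight of any directed path from i to j (possibly empty when i = j).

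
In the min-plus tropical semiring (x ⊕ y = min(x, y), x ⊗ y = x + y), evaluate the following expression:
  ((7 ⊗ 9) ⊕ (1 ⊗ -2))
((7 ⊗ 9) ⊕ (1 ⊗ -2)) = -1

Expand innermost to outermost. Recall ⊕ takes the minimum of its arguments and ⊗ takes their sum. Working out the expression ((7 ⊗ 9) ⊕ (1 ⊗ -2)) gives -1.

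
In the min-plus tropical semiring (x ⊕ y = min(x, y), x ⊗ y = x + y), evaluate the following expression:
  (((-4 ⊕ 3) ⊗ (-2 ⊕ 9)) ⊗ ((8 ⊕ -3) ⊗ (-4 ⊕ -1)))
(((-4 ⊕ 3) ⊗ (-2 ⊕ 9)) ⊗ ((8 ⊕ -3) ⊗ (-4 ⊕ -1))) = -13

Expand innermost to outermost. Recall ⊕ takes the minimum of its arguments and ⊗ takes their sum. Working out the expression (((-4 ⊕ 3) ⊗ (-2 ⊕ 9)) ⊗ ((8 ⊕ -3) ⊗ (-4 ⊕ -1))) gives -13.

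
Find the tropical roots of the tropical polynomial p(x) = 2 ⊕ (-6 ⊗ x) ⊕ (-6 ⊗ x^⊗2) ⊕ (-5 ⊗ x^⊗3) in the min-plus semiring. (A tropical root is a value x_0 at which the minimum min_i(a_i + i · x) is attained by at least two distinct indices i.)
Roots: {-1, 0, 8}

Each tropical root is a break point of the lower envelope of the lines y = a_i + i · x (there are 4 lines, with slopes 0, 1, ..., 3). Only the lines that attain the minimum somewhere contribute to roots; other lines are dominated. Here the surviving (envelope) indices are i = 3, i = 2, i = 1, i = 0.
Intersections between consecutive envelope lines give the roots: for adjacent envelope indices i < j the intersection is x = (a_i − a_j) / (j − i). Reading off the sorted break points: {-1, 0, 8}.
Verification: at each break x_0, at least two indices attain the minimum of min_i(a_i + i · x_0).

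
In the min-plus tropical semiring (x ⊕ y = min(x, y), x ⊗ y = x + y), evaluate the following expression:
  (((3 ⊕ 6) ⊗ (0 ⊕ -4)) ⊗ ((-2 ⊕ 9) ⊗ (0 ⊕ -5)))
(((3 ⊕ 6) ⊗ (0 ⊕ -4)) ⊗ ((-2 ⊕ 9) ⊗ (0 ⊕ -5))) = -8

Expand innermost to outermost. Recall ⊕ takes the minimum of its arguments and ⊗ takes their sum. Working out the expression (((3 ⊕ 6) ⊗ (0 ⊕ -4)) ⊗ ((-2 ⊕ 9) ⊗ (0 ⊕ -5))) gives -8.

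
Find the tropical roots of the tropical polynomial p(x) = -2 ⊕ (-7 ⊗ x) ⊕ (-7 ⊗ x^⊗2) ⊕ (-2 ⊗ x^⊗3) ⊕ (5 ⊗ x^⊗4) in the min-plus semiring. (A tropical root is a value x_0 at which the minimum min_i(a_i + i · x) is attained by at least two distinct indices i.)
Roots: {-7, -5, 0, 5}

Each tropical root is a break point of the lower envelope of the lines y = a_i + i · x (there are 5 lines, with slopes 0, 1, ..., 4). Only the lines that attain the minimum somewhere contribute to roots; other lines are dominated. Here the surviving (envelope) indices are i = 4, i = 3, i = 2, i = 1, i = 0.
Intersections between consecutive envelope lines give the roots: for adjacent envelope indices i < j the intersection is x = (a_i − a_j) / (j − i). Reading off the sorted break points: {-7, -5, 0, 5}.
Verification: at each break x_0, at least two indices attain the minimum of min_i(a_i + i · x_0).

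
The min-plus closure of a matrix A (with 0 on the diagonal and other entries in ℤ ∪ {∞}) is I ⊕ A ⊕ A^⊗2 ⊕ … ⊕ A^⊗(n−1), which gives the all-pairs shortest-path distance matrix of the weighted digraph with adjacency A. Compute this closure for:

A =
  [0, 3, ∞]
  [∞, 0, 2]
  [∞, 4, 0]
Closure =
  [0, 3, 5]
  [∞, 0, 2]
  [∞, 4, 0]

This is the Floyd-Warshall all-pairs shortest-path computation. For each intermediate vertex k = 0, 1, …, 2, update dist[i][j] ← min(dist[i][j], dist[i][k] + dist[k][j]). The final matrix gives, for each (i, j), the minimum total weight of any directed path from i to j (possibly empty when i = j).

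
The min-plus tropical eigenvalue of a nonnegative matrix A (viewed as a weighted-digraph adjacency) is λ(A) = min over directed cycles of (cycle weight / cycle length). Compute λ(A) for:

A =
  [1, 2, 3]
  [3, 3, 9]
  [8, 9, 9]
λ(A) = 1

Enumerate directed cycles and compute their means (weight / length). Sample:
  cycle 0 → 0: weight = 1, length = 1, mean = 1/1 ≈ 1.000
  cycle 1 → 1: weight = 3, length = 1, mean = 3/1 ≈ 3.000
  cycle 2 → 2: weight = 9, length = 1, mean = 9/1 ≈ 9.000
  cycle 0 → 1 → 0: weight = 5, length = 2, mean = 5/2 ≈ 2.500
  cycle 0 → 2 → 0: weight = 11, length = 2, mean = 11/2 ≈ 5.500
  cycle 1 → 0 → 1: weight = 5, length = 2, mean = 5/2 ≈ 2.500
Minimum mean = 1.000, attained e.g. along the cycle 0 → 0 with weight 1 and length 1. So λ(A) = 1/1 = 1.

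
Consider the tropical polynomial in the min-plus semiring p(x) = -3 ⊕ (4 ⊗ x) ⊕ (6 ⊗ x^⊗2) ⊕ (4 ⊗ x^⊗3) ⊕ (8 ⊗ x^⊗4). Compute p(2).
p(2) = -3

A tropical monomial a ⊗ x^⊗i evaluates to a + i · x. Evaluating each term at x = 2:
  Term 0 contributes -3 + 0 · 2 = -3
  Term 1 contributes 4 + 1 · 2 = 6
  Term 2 contributes 6 + 2 · 2 = 10
  Term 3 contributes 4 + 3 · 2 = 10
  Term 4 contributes 8 + 4 · 2 = 16
p(2) = ⊕ of these = min[-3, 6, 10, 10, 16] = -3.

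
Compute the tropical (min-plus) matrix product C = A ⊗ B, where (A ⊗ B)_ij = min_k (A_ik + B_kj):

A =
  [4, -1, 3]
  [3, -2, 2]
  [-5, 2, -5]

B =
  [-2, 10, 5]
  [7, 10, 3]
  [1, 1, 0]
A ⊗ B =
  [2, 4, 2]
  [1, 3, 1]
  [-7, -4, -5]

Apply the min-plus product entry-by-entry:
  C[0][0] = min over k of (A[0][0] + B[0][0] = 4 + -2 = 2, A[0][1] + B[1][0] = -1 + 7 = 6, A[0][2] + B[2][0] = 3 + 1 = 4) = 2 (attained at k = 0)
  C[0][1] = min over k of (A[0][0] + B[0][1] = 4 + 10 = 14, A[0][1] + B[1][1] = -1 + 10 = 9, A[0][2] + B[2][1] = 3 + 1 = 4) = 4 (attained at k = 2)
  C[0][2] = min over k of (A[0][0] + B[0][2] = 4 + 5 = 9, A[0][1] + B[1][2] = -1 + 3 = 2, A[0][2] + B[2][2] = 3 + 0 = 3) = 2 (attained at k = 1)
  C[1][0] = min over k of (A[1][0] + B[0][0] = 3 + -2 = 1, A[1][1] + B[1][0] = -2 + 7 = 5, A[1][2] + B[2][0] = 2 + 1 = 3) = 1 (attained at k = 0)
  C[1][1] = min over k of (A[1][0] + B[0][1] = 3 + 10 = 13, A[1][1] + B[1][1] = -2 + 10 = 8, A[1][2] + B[2][1] = 2 + 1 = 3) = 3 (attained at k = 2)
  C[1][2] = min over k of (A[1][0] + B[0][2] = 3 + 5 = 8, A[1][1] + B[1][2] = -2 + 3 = 1, A[1][2] + B[2][2] = 2 + 0 = 2) = 1 (attained at k = 1)
  C[2][0] = min over k of (A[2][0] + B[0][0] = -5 + -2 = -7, A[2][1] + B[1][0] = 2 + 7 = 9, A[2][2] + B[2][0] = -5 + 1 = -4) = -7 (attained at k = 0)
  C[2][1] = min over k of (A[2][0] + B[0][1] = -5 + 10 = 5, A[2][1] + B[1][1] = 2 + 10 = 12, A[2][2] + B[2][1] = -5 + 1 = -4) = -4 (attained at k = 2)
  C[2][2] = min over k of (A[2][0] + B[0][2] = -5 + 5 = 0, A[2][1] + B[1][2] = 2 + 3 = 5, A[2][2] + B[2][2] = -5 + 0 = -5) = -5 (attained at k = 2)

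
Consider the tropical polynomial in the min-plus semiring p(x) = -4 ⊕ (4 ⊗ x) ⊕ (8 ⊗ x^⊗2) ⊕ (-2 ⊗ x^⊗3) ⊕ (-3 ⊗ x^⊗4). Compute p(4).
p(4) = -4

A tropical monomial a ⊗ x^⊗i evaluates to a + i · x. Evaluating each term at x = 4:
  Term 0 contributes -4 + 0 · 4 = -4
  Term 1 contributes 4 + 1 · 4 = 8
  Term 2 contributes 8 + 2 · 4 = 16
  Term 3 contributes -2 + 3 · 4 = 10
  Term 4 contributes -3 + 4 · 4 = 13
p(4) = ⊕ of these = min[-4, 8, 16, 10, 13] = -4.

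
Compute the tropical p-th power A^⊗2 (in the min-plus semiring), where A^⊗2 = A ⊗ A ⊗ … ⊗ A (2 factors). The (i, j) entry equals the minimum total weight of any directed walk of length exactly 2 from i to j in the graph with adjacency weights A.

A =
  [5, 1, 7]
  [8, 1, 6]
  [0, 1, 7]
A^⊗2 =
  [7, 2, 7]
  [6, 2, 7]
  [5, 1, 7]

Each entry (A^⊗2)_ij equals the minimum over all length-2 walks i = v_0 → v_1 → … → v_2 = j of Σ_t A[v_t][v_{t+1}]. For example, for (i, j) = (0, 2) we minimise over 3 possible intermediate vertex sequences; the minimum is 7, attained along the walk 0 → 1 → 2.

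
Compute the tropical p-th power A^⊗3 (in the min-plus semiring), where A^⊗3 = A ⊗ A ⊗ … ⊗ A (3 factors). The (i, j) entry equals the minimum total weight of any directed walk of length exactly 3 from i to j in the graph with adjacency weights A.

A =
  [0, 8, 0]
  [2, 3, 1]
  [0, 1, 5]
A^⊗3 =
  [0, 1, 0]
  [1, 3, 1]
  [0, 1, 0]

Each entry (A^⊗3)_ij equals the minimum over all length-3 walks i = v_0 → v_1 → … → v_3 = j of Σ_t A[v_t][v_{t+1}]. For example, for (i, j) = (0, 2) we minimise over 9 possible intermediate vertex sequences; the minimum is 0, attained along the walk 0 → 0 → 0 → 2.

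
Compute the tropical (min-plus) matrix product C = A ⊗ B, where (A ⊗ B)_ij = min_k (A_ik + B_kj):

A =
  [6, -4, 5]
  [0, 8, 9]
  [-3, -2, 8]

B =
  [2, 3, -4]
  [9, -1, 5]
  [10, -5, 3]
A ⊗ B =
  [5, -5, 1]
  [2, 3, -4]
  [-1, -3, -7]

Apply the min-plus product entry-by-entry:
  C[0][0] = min over k of (A[0][0] + B[0][0] = 6 + 2 = 8, A[0][1] + B[1][0] = -4 + 9 = 5, A[0][2] + B[2][0] = 5 + 10 = 15) = 5 (attained at k = 1)
  C[0][1] = min over k of (A[0][0] + B[0][1] = 6 + 3 = 9, A[0][1] + B[1][1] = -4 + -1 = -5, A[0][2] + B[2][1] = 5 + -5 = 0) = -5 (attained at k = 1)
  C[0][2] = min over k of (A[0][0] + B[0][2] = 6 + -4 = 2, A[0][1] + B[1][2] = -4 + 5 = 1, A[0][2] + B[2][2] = 5 + 3 = 8) = 1 (attained at k = 1)
  C[1][0] = min over k of (A[1][0] + B[0][0] = 0 + 2 = 2, A[1][1] + B[1][0] = 8 + 9 = 17, A[1][2] + B[2][0] = 9 + 10 = 19) = 2 (attained at k = 0)
  C[1][1] = min over k of (A[1][0] + B[0][1] = 0 + 3 = 3, A[1][1] + B[1][1] = 8 + -1 = 7, A[1][2] + B[2][1] = 9 + -5 = 4) = 3 (attained at k = 0)
  C[1][2] = min over k of (A[1][0] + B[0][2] = 0 + -4 = -4, A[1][1] + B[1][2] = 8 + 5 = 13, A[1][2] + B[2][2] = 9 + 3 = 12) = -4 (attained at k = 0)
  C[2][0] = min over k of (A[2][0] + B[0][0] = -3 + 2 = -1, A[2][1] + B[1][0] = -2 + 9 = 7, A[2][2] + B[2][0] = 8 + 10 = 18) = -1 (attained at k = 0)
  C[2][1] = min over k of (A[2][0] + B[0][1] = -3 + 3 = 0, A[2][1] + B[1][1] = -2 + -1 = -3, A[2][2] + B[2][1] = 8 + -5 = 3) = -3 (attained at k = 1)
  C[2][2] = min over k of (A[2][0] + B[0][2] = -3 + -4 = -7, A[2][1] + B[1][2] = -2 + 5 = 3, A[2][2] + B[2][2] = 8 + 3 = 11) = -7 (attained at k = 0)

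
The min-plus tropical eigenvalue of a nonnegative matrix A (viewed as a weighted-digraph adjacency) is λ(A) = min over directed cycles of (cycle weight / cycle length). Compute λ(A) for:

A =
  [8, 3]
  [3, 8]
λ(A) = 3

Enumerate directed cycles and compute their means (weight / length). Sample:
  cycle 0 → 0: weight = 8, length = 1, mean = 8/1 ≈ 8.000
  cycle 1 → 1: weight = 8, length = 1, mean = 8/1 ≈ 8.000
  cycle 0 → 1 → 0: weight = 6, length = 2, mean = 6/2 ≈ 3.000
  cycle 1 → 0 → 1: weight = 6, length = 2, mean = 6/2 ≈ 3.000
Minimum mean = 3.000, attained e.g. along the cycle 0 → 1 → 0 with weight 6 and length 2. So λ(A) = 6/2 = 3.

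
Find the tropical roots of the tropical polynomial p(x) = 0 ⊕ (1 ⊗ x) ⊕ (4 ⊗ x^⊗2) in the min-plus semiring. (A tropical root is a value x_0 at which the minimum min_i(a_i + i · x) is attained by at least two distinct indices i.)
Roots: {-3, -1}

Each tropical root is a break point of the lower envelope of the lines y = a_i + i · x (there are 3 lines, with slopes 0, 1, ..., 2). Only the lines that attain the minimum somewhere contribute to roots; other lines are dominated. Here the surviving (envelope) indices are i = 2, i = 1, i = 0.
Intersections between consecutive envelope lines give the roots: for adjacent envelope indices i < j the intersection is x = (a_i − a_j) / (j − i). Reading off the sorted break points: {-3, -1}.
Verification: at each break x_0, at least two indices attain the minimum of min_i(a_i + i · x_0).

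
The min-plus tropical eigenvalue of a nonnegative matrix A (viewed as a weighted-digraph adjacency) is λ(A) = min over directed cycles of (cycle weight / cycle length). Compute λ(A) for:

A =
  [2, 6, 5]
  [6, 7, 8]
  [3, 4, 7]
λ(A) = 2

Enumerate directed cycles and compute their means (weight / length). Sample:
  cycle 0 → 0: weight = 2, length = 1, mean = 2/1 ≈ 2.000
  cycle 1 → 1: weight = 7, length = 1, mean = 7/1 ≈ 7.000
  cycle 2 → 2: weight = 7, length = 1, mean = 7/1 ≈ 7.000
  cycle 0 → 1 → 0: weight = 12, length = 2, mean = 12/2 ≈ 6.000
  cycle 0 → 2 → 0: weight = 8, length = 2, mean = 8/2 ≈ 4.000
  cycle 1 → 0 → 1: weight = 12, length = 2, mean = 12/2 ≈ 6.000
Minimum mean = 2.000, attained e.g. along the cycle 0 → 0 with weight 2 and length 1. So λ(A) = 2/1 = 2.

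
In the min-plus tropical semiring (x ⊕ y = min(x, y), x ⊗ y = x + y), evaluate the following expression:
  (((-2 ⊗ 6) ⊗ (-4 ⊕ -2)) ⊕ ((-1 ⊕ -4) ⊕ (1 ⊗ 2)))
(((-2 ⊗ 6) ⊗ (-4 ⊕ -2)) ⊕ ((-1 ⊕ -4) ⊕ (1 ⊗ 2))) = -4

Expand innermost to outermost. Recall ⊕ takes the minimum of its arguments and ⊗ takes their sum. Working out the expression (((-2 ⊗ 6) ⊗ (-4 ⊕ -2)) ⊕ ((-1 ⊕ -4) ⊕ (1 ⊗ 2))) gives -4.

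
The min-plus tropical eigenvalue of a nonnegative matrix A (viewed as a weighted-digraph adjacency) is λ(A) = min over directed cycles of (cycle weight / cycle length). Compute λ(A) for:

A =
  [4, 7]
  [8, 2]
λ(A) = 2

Enumerate directed cycles and compute their means (weight / length). Sample:
  cycle 0 → 0: weight = 4, length = 1, mean = 4/1 ≈ 4.000
  cycle 1 → 1: weight = 2, length = 1, mean = 2/1 ≈ 2.000
  cycle 0 → 1 → 0: weight = 15, length = 2, mean = 15/2 ≈ 7.500
  cycle 1 → 0 → 1: weight = 15, length = 2, mean = 15/2 ≈ 7.500
Minimum mean = 2.000, attained e.g. along the cycle 1 → 1 with weight 2 and length 1. So λ(A) = 2/1 = 2.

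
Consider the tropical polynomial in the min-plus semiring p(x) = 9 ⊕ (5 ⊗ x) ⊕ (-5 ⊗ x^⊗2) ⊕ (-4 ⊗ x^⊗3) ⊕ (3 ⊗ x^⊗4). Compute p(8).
p(8) = 9

A tropical monomial a ⊗ x^⊗i evaluates to a + i · x. Evaluating each term at x = 8:
  Term 0 contributes 9 + 0 · 8 = 9
  Term 1 contributes 5 + 1 · 8 = 13
  Term 2 contributes -5 + 2 · 8 = 11
  Term 3 contributes -4 + 3 · 8 = 20
  Term 4 contributes 3 + 4 · 8 = 35
p(8) = ⊕ of these = min[9, 13, 11, 20, 35] = 9.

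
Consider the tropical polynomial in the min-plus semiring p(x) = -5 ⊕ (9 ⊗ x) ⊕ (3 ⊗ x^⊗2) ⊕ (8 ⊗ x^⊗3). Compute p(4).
p(4) = -5

A tropical monomial a ⊗ x^⊗i evaluates to a + i · x. Evaluating each term at x = 4:
  Term 0 contributes -5 + 0 · 4 = -5
  Term 1 contributes 9 + 1 · 4 = 13
  Term 2 contributes 3 + 2 · 4 = 11
  Term 3 contributes 8 + 3 · 4 = 20
p(4) = ⊕ of these = min[-5, 13, 11, 20] = -5.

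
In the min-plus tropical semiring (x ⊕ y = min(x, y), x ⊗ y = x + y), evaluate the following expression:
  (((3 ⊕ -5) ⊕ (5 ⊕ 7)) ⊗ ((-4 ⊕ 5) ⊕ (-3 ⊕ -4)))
(((3 ⊕ -5) ⊕ (5 ⊕ 7)) ⊗ ((-4 ⊕ 5) ⊕ (-3 ⊕ -4))) = -9

Expand innermost to outermost. Recall ⊕ takes the minimum of its arguments and ⊗ takes their sum. Working out the expression (((3 ⊕ -5) ⊕ (5 ⊕ 7)) ⊗ ((-4 ⊕ 5) ⊕ (-3 ⊕ -4))) gives -9.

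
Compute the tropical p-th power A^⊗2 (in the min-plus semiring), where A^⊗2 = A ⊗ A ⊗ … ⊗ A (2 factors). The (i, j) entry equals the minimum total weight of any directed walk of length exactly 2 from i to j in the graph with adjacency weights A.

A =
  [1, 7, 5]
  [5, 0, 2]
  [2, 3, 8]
A^⊗2 =
  [2, 7, 6]
  [4, 0, 2]
  [3, 3, 5]

Each entry (A^⊗2)_ij equals the minimum over all length-2 walks i = v_0 → v_1 → … → v_2 = j of Σ_t A[v_t][v_{t+1}]. For example, for (i, j) = (0, 2) we minimise over 3 possible intermediate vertex sequences; the minimum is 6, attained along the walk 0 → 0 → 2.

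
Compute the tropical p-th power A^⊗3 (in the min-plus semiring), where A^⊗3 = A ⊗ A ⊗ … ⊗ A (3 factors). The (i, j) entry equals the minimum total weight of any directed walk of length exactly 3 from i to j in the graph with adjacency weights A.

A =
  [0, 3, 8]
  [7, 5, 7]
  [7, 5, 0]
A^⊗3 =
  [0, 3, 8]
  [7, 10, 7]
  [7, 5, 0]

Each entry (A^⊗3)_ij equals the minimum over all length-3 walks i = v_0 → v_1 → … → v_3 = j of Σ_t A[v_t][v_{t+1}]. For example, for (i, j) = (0, 2) we minimise over 9 possible intermediate vertex sequences; the minimum is 8, attained along the walk 0 → 0 → 0 → 2.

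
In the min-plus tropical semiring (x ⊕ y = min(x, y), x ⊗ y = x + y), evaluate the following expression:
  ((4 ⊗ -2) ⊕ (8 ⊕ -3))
((4 ⊗ -2) ⊕ (8 ⊕ -3)) = -3

Expand innermost to outermost. Recall ⊕ takes the minimum of its arguments and ⊗ takes their sum. Working out the expression ((4 ⊗ -2) ⊕ (8 ⊕ -3)) gives -3.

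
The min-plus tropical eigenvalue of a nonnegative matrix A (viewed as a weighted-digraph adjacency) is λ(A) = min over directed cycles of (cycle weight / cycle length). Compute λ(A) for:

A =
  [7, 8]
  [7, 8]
λ(A) = 7

Enumerate directed cycles and compute their means (weight / length). Sample:
  cycle 0 → 0: weight = 7, length = 1, mean = 7/1 ≈ 7.000
  cycle 1 → 1: weight = 8, length = 1, mean = 8/1 ≈ 8.000
  cycle 0 → 1 → 0: weight = 15, length = 2, mean = 15/2 ≈ 7.500
  cycle 1 → 0 → 1: weight = 15, length = 2, mean = 15/2 ≈ 7.500
Minimum mean = 7.000, attained e.g. along the cycle 0 → 0 with weight 7 and length 1. So λ(A) = 7/1 = 7.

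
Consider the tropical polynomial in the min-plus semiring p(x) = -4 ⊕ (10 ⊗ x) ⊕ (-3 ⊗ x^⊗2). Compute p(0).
p(0) = -4

A tropical monomial a ⊗ x^⊗i evaluates to a + i · x. Evaluating each term at x = 0:
  Term 0 contributes -4 + 0 · 0 = -4
  Term 1 contributes 10 + 1 · 0 = 10
  Term 2 contributes -3 + 2 · 0 = -3
p(0) = ⊕ of these = min[-4, 10, -3] = -4.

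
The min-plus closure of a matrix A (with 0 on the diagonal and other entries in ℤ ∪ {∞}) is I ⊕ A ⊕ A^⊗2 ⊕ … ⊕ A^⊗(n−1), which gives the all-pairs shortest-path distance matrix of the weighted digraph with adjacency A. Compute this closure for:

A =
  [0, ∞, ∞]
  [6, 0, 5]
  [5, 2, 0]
Closure =
  [0, ∞, ∞]
  [6, 0, 5]
  [5, 2, 0]

This is the Floyd-Warshall all-pairs shortest-path computation. For each intermediate vertex k = 0, 1, …, 2, update dist[i][j] ← min(dist[i][j], dist[i][k] + dist[k][j]). The final matrix gives, for each (i, j), the minimum total weight of any directed path from i to j (possibly empty when i = j).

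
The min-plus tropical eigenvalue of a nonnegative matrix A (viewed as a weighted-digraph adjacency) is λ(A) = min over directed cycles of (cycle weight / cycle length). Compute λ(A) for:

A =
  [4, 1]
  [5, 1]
λ(A) = 1

Enumerate directed cycles and compute their means (weight / length). Sample:
  cycle 0 → 0: weight = 4, length = 1, mean = 4/1 ≈ 4.000
  cycle 1 → 1: weight = 1, length = 1, mean = 1/1 ≈ 1.000
  cycle 0 → 1 → 0: weight = 6, length = 2, mean = 6/2 ≈ 3.000
  cycle 1 → 0 → 1: weight = 6, length = 2, mean = 6/2 ≈ 3.000
Minimum mean = 1.000, attained e.g. along the cycle 1 → 1 with weight 1 and length 1. So λ(A) = 1/1 = 1.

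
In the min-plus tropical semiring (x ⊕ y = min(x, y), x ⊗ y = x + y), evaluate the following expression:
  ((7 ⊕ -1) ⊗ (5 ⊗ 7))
((7 ⊕ -1) ⊗ (5 ⊗ 7)) = 11

Expand innermost to outermost. Recall ⊕ takes the minimum of its arguments and ⊗ takes their sum. Working out the expression ((7 ⊕ -1) ⊗ (5 ⊗ 7)) gives 11.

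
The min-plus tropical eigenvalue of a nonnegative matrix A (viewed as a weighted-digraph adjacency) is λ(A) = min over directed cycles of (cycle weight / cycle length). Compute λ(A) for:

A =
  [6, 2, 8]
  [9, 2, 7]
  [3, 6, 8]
λ(A) = 2

Enumerate directed cycles and compute their means (weight / length). Sample:
  cycle 0 → 0: weight = 6, length = 1, mean = 6/1 ≈ 6.000
  cycle 1 → 1: weight = 2, length = 1, mean = 2/1 ≈ 2.000
  cycle 2 → 2: weight = 8, length = 1, mean = 8/1 ≈ 8.000
  cycle 0 → 1 → 0: weight = 11, length = 2, mean = 11/2 ≈ 5.500
  cycle 0 → 2 → 0: weight = 11, length = 2, mean = 11/2 ≈ 5.500
  cycle 1 → 0 → 1: weight = 11, length = 2, mean = 11/2 ≈ 5.500
Minimum mean = 2.000, attained e.g. along the cycle 1 → 1 with weight 2 and length 1. So λ(A) = 2/1 = 2.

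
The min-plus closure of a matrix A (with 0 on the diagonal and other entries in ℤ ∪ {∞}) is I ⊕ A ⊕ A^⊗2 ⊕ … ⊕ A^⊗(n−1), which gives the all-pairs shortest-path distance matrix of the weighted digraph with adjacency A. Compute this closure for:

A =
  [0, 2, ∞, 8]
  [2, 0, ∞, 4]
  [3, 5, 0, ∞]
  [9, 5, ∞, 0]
Closure =
  [0, 2, ∞, 6]
  [2, 0, ∞, 4]
  [3, 5, 0, 9]
  [7, 5, ∞, 0]

This is the Floyd-Warshall all-pairs shortest-path computation. For each intermediate vertex k = 0, 1, …, 3, update dist[i][j] ← min(dist[i][j], dist[i][k] + dist[k][j]). The final matrix gives, for each (i, j), the minimum total weight of any directed path from i to j (possibly empty when i = j).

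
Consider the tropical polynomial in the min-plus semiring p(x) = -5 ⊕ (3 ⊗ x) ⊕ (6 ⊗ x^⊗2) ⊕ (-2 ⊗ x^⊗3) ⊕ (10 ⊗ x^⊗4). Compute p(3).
p(3) = -5

A tropical monomial a ⊗ x^⊗i evaluates to a + i · x. Evaluating each term at x = 3:
  Term 0 contributes -5 + 0 · 3 = -5
  Term 1 contributes 3 + 1 · 3 = 6
  Term 2 contributes 6 + 2 · 3 = 12
  Term 3 contributes -2 + 3 · 3 = 7
  Term 4 contributes 10 + 4 · 3 = 22
p(3) = ⊕ of these = min[-5, 6, 12, 7, 22] = -5.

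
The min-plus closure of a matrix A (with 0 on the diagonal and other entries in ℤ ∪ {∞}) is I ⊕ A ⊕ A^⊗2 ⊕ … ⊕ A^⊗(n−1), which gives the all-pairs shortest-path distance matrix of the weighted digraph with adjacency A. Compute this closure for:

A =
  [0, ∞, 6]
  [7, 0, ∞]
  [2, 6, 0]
Closure =
  [0, 12, 6]
  [7, 0, 13]
  [2, 6, 0]

This is the Floyd-Warshall all-pairs shortest-path computation. For each intermediate vertex k = 0, 1, …, 2, update dist[i][j] ← min(dist[i][j], dist[i][k] + dist[k][j]). The final matrix gives, for each (i, j), the minimum total weight of any directed path from i to j (possibly empty when i = j).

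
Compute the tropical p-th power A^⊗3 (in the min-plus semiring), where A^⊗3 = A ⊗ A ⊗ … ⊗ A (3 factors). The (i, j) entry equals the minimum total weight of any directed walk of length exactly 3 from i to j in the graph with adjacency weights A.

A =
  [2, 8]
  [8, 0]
A^⊗3 =
  [6, 8]
  [8, 0]

Each entry (A^⊗3)_ij equals the minimum over all length-3 walks i = v_0 → v_1 → … → v_3 = j of Σ_t A[v_t][v_{t+1}]. For example, for (i, j) = (0, 1) we minimise over 4 possible intermediate vertex sequences; the minimum is 8, attained along the walk 0 → 1 → 1 → 1.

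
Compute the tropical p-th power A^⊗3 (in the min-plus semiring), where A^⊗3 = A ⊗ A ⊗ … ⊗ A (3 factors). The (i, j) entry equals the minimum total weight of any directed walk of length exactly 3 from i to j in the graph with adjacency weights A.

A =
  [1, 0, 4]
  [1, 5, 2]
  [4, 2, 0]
A^⊗3 =
  [2, 1, 2]
  [2, 2, 2]
  [3, 2, 0]

Each entry (A^⊗3)_ij equals the minimum over all length-3 walks i = v_0 → v_1 → … → v_3 = j of Σ_t A[v_t][v_{t+1}]. For example, for (i, j) = (0, 2) we minimise over 9 possible intermediate vertex sequences; the minimum is 2, attained along the walk 0 → 1 → 2 → 2.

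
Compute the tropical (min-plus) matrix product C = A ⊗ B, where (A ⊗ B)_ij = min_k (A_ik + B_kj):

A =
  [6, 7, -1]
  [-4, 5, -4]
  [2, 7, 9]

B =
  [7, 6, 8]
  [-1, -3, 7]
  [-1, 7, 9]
A ⊗ B =
  [-2, 4, 8]
  [-5, 2, 4]
  [6, 4, 10]

Apply the min-plus product entry-by-entry:
  C[0][0] = min over k of (A[0][0] + B[0][0] = 6 + 7 = 13, A[0][1] + B[1][0] = 7 + -1 = 6, A[0][2] + B[2][0] = -1 + -1 = -2) = -2 (attained at k = 2)
  C[0][1] = min over k of (A[0][0] + B[0][1] = 6 + 6 = 12, A[0][1] + B[1][1] = 7 + -3 = 4, A[0][2] + B[2][1] = -1 + 7 = 6) = 4 (attained at k = 1)
  C[0][2] = min over k of (A[0][0] + B[0][2] = 6 + 8 = 14, A[0][1] + B[1][2] = 7 + 7 = 14, A[0][2] + B[2][2] = -1 + 9 = 8) = 8 (attained at k = 2)
  C[1][0] = min over k of (A[1][0] + B[0][0] = -4 + 7 = 3, A[1][1] + B[1][0] = 5 + -1 = 4, A[1][2] + B[2][0] = -4 + -1 = -5) = -5 (attained at k = 2)
  C[1][1] = min over k of (A[1][0] + B[0][1] = -4 + 6 = 2, A[1][1] + B[1][1] = 5 + -3 = 2, A[1][2] + B[2][1] = -4 + 7 = 3) = 2 (attained at k = 0)
  C[1][2] = min over k of (A[1][0] + B[0][2] = -4 + 8 = 4, A[1][1] + B[1][2] = 5 + 7 = 12, A[1][2] + B[2][2] = -4 + 9 = 5) = 4 (attained at k = 0)
  C[2][0] = min over k of (A[2][0] + B[0][0] = 2 + 7 = 9, A[2][1] + B[1][0] = 7 + -1 = 6, A[2][2] + B[2][0] = 9 + -1 = 8) = 6 (attained at k = 1)
  C[2][1] = min over k of (A[2][0] + B[0][1] = 2 + 6 = 8, A[2][1] + B[1][1] = 7 + -3 = 4, A[2][2] + B[2][1] = 9 + 7 = 16) = 4 (attained at k = 1)
  C[2][2] = min over k of (A[2][0] + B[0][2] = 2 + 8 = 10, A[2][1] + B[1][2] = 7 + 7 = 14, A[2][2] + B[2][2] = 9 + 9 = 18) = 10 (attained at k = 0)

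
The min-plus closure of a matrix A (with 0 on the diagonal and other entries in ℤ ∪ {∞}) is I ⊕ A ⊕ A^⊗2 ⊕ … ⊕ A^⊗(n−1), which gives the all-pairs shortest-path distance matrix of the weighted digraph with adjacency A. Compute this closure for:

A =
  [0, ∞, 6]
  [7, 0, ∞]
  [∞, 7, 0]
Closure =
  [0, 13, 6]
  [7, 0, 13]
  [14, 7, 0]

This is the Floyd-Warshall all-pairs shortest-path computation. For each intermediate vertex k = 0, 1, …, 2, update dist[i][j] ← min(dist[i][j], dist[i][k] + dist[k][j]). The final matrix gives, for each (i, j), the minimum total weight of any directed path from i to j (possibly empty when i = j).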